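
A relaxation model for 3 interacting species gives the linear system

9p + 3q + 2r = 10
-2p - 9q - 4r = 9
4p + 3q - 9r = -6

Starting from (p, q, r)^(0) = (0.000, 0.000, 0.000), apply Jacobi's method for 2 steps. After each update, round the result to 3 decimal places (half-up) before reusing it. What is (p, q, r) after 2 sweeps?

Iteration 1:
  p = (10 - (3)·0.000 - (2)·0.000) / (9) = 1.111
  q = (9 - (-2)·0.000 - (-4)·0.000) / (-9) = -1.000
  r = (-6 - (4)·0.000 - (3)·0.000) / (-9) = 0.667
Iteration 2:
  p = (10 - (3)·-1.000 - (2)·0.667) / (9) = 1.296
  q = (9 - (-2)·1.111 - (-4)·0.667) / (-9) = -1.543
  r = (-6 - (4)·1.111 - (3)·-1.000) / (-9) = 0.827

(1.296, -1.543, 0.827)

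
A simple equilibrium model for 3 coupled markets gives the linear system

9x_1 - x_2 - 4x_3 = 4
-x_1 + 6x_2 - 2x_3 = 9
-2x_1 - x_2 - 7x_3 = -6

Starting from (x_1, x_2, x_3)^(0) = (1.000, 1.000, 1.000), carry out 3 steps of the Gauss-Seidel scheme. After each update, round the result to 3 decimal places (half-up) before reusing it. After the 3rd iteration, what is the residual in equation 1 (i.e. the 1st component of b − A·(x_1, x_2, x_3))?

Iteration 1:
  x_1 = (4 - (-1)·1.000 - (-4)·1.000) / (9) = 1.000
  x_2 = (9 - (-1)·1.000 - (-2)·1.000) / (6) = 2.000
  x_3 = (-6 - (-2)·1.000 - (-1)·2.000) / (-7) = 0.286
Iteration 2:
  x_1 = (4 - (-1)·2.000 - (-4)·0.286) / (9) = 0.794
  x_2 = (9 - (-1)·0.794 - (-2)·0.286) / (6) = 1.728
  x_3 = (-6 - (-2)·0.794 - (-1)·1.728) / (-7) = 0.383
Iteration 3:
  x_1 = (4 - (-1)·1.728 - (-4)·0.383) / (9) = 0.807
  x_2 = (9 - (-1)·0.807 - (-2)·0.383) / (6) = 1.762
  x_3 = (-6 - (-2)·0.807 - (-1)·1.762) / (-7) = 0.375
Residual b − A·x = (-0.001, -0.015, 0.001)

-0.001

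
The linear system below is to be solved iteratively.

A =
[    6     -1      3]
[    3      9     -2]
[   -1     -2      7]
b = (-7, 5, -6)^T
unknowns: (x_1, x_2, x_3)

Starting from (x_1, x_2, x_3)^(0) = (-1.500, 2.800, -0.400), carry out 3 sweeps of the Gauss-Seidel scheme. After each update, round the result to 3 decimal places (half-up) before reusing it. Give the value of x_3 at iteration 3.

-0.780

Iteration 1:
  x_1 = (-7 - (-1)·2.800 - (3)·-0.400) / (6) = -0.500
  x_2 = (5 - (3)·-0.500 - (-2)·-0.400) / (9) = 0.633
  x_3 = (-6 - (-1)·-0.500 - (-2)·0.633) / (7) = -0.748
Iteration 2:
  x_1 = (-7 - (-1)·0.633 - (3)·-0.748) / (6) = -0.687
  x_2 = (5 - (3)·-0.687 - (-2)·-0.748) / (9) = 0.618
  x_3 = (-6 - (-1)·-0.687 - (-2)·0.618) / (7) = -0.779
Iteration 3:
  x_1 = (-7 - (-1)·0.618 - (3)·-0.779) / (6) = -0.674
  x_2 = (5 - (3)·-0.674 - (-2)·-0.779) / (9) = 0.607
  x_3 = (-6 - (-1)·-0.674 - (-2)·0.607) / (7) = -0.780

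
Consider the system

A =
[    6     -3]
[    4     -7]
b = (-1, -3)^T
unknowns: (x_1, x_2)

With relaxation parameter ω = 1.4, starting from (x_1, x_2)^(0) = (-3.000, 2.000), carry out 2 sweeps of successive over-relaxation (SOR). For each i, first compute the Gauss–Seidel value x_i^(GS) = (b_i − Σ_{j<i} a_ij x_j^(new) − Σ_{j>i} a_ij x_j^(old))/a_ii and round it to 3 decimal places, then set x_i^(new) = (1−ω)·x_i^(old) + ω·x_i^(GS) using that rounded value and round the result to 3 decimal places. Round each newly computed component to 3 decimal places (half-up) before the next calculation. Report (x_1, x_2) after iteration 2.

Iteration 1:
  x_1: GS value = (-1 - (-3)·2.000) / (6) = 0.833;  x_1 ← (1−ω)·-3.000 + ω·0.833 = 2.366
  x_2: GS value = (-3 - (4)·2.366) / (-7) = 1.781;  x_2 ← (1−ω)·2.000 + ω·1.781 = 1.693
Iteration 2:
  x_1: GS value = (-1 - (-3)·1.693) / (6) = 0.680;  x_1 ← (1−ω)·2.366 + ω·0.680 = 0.006
  x_2: GS value = (-3 - (4)·0.006) / (-7) = 0.432;  x_2 ← (1−ω)·1.693 + ω·0.432 = -0.072

(0.006, -0.072)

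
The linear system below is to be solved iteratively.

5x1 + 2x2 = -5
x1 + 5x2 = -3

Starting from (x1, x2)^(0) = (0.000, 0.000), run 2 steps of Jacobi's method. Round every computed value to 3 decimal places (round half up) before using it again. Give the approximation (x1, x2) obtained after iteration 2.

Iteration 1:
  x1 = (-5 - (2)·0.000) / (5) = -1.000
  x2 = (-3 - (1)·0.000) / (5) = -0.600
Iteration 2:
  x1 = (-5 - (2)·-0.600) / (5) = -0.760
  x2 = (-3 - (1)·-1.000) / (5) = -0.400

(-0.760, -0.400)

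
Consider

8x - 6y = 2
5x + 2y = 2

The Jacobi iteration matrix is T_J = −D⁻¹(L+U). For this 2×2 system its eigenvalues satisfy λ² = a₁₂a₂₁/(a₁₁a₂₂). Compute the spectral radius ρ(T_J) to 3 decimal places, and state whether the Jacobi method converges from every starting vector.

1.369

a₁₂a₂₁/(a₁₁a₂₂) = (-6)·(5) / ((8)·(2)) = -1.875000
ρ = √|-1.875000| = √1.875000 = 1.369
ρ > 1, so Jacobi diverges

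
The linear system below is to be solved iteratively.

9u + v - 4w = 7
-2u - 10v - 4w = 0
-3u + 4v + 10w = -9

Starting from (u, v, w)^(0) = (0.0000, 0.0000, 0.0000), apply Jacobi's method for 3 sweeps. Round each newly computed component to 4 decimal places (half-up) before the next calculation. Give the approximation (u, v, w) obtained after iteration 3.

Iteration 1:
  u = (7 - (1)·0.0000 - (-4)·0.0000) / (9) = 0.7778
  v = (0 - (-2)·0.0000 - (-4)·0.0000) / (-10) = 0.0000
  w = (-9 - (-3)·0.0000 - (4)·0.0000) / (10) = -0.9000
Iteration 2:
  u = (7 - (1)·0.0000 - (-4)·-0.9000) / (9) = 0.3778
  v = (0 - (-2)·0.7778 - (-4)·-0.9000) / (-10) = 0.2044
  w = (-9 - (-3)·0.7778 - (4)·0.0000) / (10) = -0.6667
Iteration 3:
  u = (7 - (1)·0.2044 - (-4)·-0.6667) / (9) = 0.4588
  v = (0 - (-2)·0.3778 - (-4)·-0.6667) / (-10) = 0.1911
  w = (-9 - (-3)·0.3778 - (4)·0.2044) / (10) = -0.8684

(0.4588, 0.1911, -0.8684)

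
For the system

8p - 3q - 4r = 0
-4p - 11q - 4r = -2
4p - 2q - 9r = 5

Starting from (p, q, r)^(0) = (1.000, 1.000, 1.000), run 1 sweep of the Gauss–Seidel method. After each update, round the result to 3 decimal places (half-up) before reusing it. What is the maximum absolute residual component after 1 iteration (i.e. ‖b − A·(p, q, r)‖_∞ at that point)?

8.724

Iteration 1:
  p = (0 - (-3)·1.000 - (-4)·1.000) / (8) = 0.875
  q = (-2 - (-4)·0.875 - (-4)·1.000) / (-11) = -0.500
  r = (5 - (4)·0.875 - (-2)·-0.500) / (-9) = -0.056
Residual b − A·x = (-8.724, -4.224, -0.004); ∞-norm = 8.724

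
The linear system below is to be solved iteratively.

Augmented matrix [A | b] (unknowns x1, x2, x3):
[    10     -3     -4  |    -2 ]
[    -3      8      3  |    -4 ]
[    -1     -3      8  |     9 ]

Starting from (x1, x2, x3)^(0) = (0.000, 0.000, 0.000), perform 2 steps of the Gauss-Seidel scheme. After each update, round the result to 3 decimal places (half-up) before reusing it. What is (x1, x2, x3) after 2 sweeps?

Iteration 1:
  x1 = (-2 - (-3)·0.000 - (-4)·0.000) / (10) = -0.200
  x2 = (-4 - (-3)·-0.200 - (3)·0.000) / (8) = -0.575
  x3 = (9 - (-1)·-0.200 - (-3)·-0.575) / (8) = 0.884
Iteration 2:
  x1 = (-2 - (-3)·-0.575 - (-4)·0.884) / (10) = -0.019
  x2 = (-4 - (-3)·-0.019 - (3)·0.884) / (8) = -0.839
  x3 = (9 - (-1)·-0.019 - (-3)·-0.839) / (8) = 0.808

(-0.019, -0.839, 0.808)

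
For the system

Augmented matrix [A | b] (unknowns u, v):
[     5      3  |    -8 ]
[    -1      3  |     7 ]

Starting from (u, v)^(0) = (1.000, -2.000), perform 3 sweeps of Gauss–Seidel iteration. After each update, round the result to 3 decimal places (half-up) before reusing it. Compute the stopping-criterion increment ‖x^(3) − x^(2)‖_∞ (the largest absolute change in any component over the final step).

Iteration 1:
  u = (-8 - (3)·-2.000) / (5) = -0.400
  v = (7 - (-1)·-0.400) / (3) = 2.200
Iteration 2:
  u = (-8 - (3)·2.200) / (5) = -2.920
  v = (7 - (-1)·-2.920) / (3) = 1.360
Iteration 3:
  u = (-8 - (3)·1.360) / (5) = -2.416
  v = (7 - (-1)·-2.416) / (3) = 1.528
Change: (0.504, 0.168) → max |·| = 0.504

0.504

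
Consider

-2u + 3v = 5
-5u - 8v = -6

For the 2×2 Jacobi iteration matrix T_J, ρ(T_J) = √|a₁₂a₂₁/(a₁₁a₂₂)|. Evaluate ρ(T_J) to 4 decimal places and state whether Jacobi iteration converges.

a₁₂a₂₁/(a₁₁a₂₂) = (3)·(-5) / ((-2)·(-8)) = -0.937500
ρ = √|-0.937500| = √0.937500 = 0.9682
ρ < 1, so Jacobi converges

0.9682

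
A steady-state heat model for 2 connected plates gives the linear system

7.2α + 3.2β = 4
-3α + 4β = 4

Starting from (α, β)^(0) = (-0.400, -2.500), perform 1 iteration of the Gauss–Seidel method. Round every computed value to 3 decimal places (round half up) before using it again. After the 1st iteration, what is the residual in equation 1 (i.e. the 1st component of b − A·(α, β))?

-15.202

Iteration 1:
  α = (4 - (3.2)·-2.500) / (7.2) = 1.667
  β = (4 - (-3)·1.667) / (4) = 2.250
Residual b − A·x = (-15.202, 0.001)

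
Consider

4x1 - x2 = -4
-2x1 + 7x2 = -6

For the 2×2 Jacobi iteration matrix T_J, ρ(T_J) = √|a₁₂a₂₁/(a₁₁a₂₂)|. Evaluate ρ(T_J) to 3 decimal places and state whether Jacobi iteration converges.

0.267

a₁₂a₂₁/(a₁₁a₂₂) = (-1)·(-2) / ((4)·(7)) = 0.071429
ρ = √|0.071429| = √0.071429 = 0.267
ρ < 1, so Jacobi converges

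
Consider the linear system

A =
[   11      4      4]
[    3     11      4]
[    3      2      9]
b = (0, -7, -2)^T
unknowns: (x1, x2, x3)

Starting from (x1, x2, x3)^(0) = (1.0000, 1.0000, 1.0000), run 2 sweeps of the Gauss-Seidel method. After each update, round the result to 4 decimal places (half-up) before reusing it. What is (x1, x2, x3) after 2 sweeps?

Iteration 1:
  x1 = (0 - (4)·1.0000 - (4)·1.0000) / (11) = -0.7273
  x2 = (-7 - (3)·-0.7273 - (4)·1.0000) / (11) = -0.8016
  x3 = (-2 - (3)·-0.7273 - (2)·-0.8016) / (9) = 0.1983
Iteration 2:
  x1 = (0 - (4)·-0.8016 - (4)·0.1983) / (11) = 0.2194
  x2 = (-7 - (3)·0.2194 - (4)·0.1983) / (11) = -0.7683
  x3 = (-2 - (3)·0.2194 - (2)·-0.7683) / (9) = -0.1246

(0.2194, -0.7683, -0.1246)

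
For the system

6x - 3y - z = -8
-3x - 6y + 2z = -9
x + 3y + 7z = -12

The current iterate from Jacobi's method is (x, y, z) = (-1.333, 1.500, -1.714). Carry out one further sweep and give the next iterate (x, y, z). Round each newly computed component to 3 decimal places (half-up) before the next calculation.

(-0.869, 1.595, -2.167)

One sweep:
  x = (-8 - (-3)·1.500 - (-1)·-1.714) / (6) = -0.869
  y = (-9 - (-3)·-1.333 - (2)·-1.714) / (-6) = 1.595
  z = (-12 - (1)·-1.333 - (3)·1.500) / (7) = -2.167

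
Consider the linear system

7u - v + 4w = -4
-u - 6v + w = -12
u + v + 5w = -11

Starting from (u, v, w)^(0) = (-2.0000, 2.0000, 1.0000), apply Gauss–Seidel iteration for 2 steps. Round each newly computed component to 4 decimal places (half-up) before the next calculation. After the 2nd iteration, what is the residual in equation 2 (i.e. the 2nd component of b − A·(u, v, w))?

Iteration 1:
  u = (-4 - (-1)·2.0000 - (4)·1.0000) / (7) = -0.8571
  v = (-12 - (-1)·-0.8571 - (1)·1.0000) / (-6) = 2.3095
  w = (-11 - (1)·-0.8571 - (1)·2.3095) / (5) = -2.4905
Iteration 2:
  u = (-4 - (-1)·2.3095 - (4)·-2.4905) / (7) = 1.1816
  v = (-12 - (-1)·1.1816 - (1)·-2.4905) / (-6) = 1.3880
  w = (-11 - (1)·1.1816 - (1)·1.3880) / (5) = -2.7139
Residual b − A·x = (-0.0276, 0.2235, -0.0001)

0.2235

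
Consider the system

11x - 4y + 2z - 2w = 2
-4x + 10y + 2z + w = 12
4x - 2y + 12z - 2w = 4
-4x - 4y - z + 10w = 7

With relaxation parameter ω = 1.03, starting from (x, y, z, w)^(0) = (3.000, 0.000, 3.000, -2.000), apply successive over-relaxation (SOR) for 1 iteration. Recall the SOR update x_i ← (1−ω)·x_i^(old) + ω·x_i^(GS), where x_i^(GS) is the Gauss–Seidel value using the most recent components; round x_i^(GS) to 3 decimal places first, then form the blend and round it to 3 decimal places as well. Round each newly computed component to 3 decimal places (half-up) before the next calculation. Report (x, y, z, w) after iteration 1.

(-0.839, 0.478, 0.280, 0.662)

Iteration 1:
  x: GS value = (2 - (-4)·0.000 - (2)·3.000 - (-2)·-2.000) / (11) = -0.727;  x ← (1−ω)·3.000 + ω·-0.727 = -0.839
  y: GS value = (12 - (-4)·-0.839 - (2)·3.000 - (1)·-2.000) / (10) = 0.464;  y ← (1−ω)·0.000 + ω·0.464 = 0.478
  z: GS value = (4 - (4)·-0.839 - (-2)·0.478 - (-2)·-2.000) / (12) = 0.359;  z ← (1−ω)·3.000 + ω·0.359 = 0.280
  w: GS value = (7 - (-4)·-0.839 - (-4)·0.478 - (-1)·0.280) / (10) = 0.584;  w ← (1−ω)·-2.000 + ω·0.584 = 0.662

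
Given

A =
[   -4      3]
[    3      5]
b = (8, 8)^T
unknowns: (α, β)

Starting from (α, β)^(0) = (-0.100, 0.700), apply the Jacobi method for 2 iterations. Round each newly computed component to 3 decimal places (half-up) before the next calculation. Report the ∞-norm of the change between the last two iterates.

0.825

Iteration 1:
  α = (8 - (3)·0.700) / (-4) = -1.475
  β = (8 - (3)·-0.100) / (5) = 1.660
Iteration 2:
  α = (8 - (3)·1.660) / (-4) = -0.755
  β = (8 - (3)·-1.475) / (5) = 2.485
Change: (0.720, 0.825) → max |·| = 0.825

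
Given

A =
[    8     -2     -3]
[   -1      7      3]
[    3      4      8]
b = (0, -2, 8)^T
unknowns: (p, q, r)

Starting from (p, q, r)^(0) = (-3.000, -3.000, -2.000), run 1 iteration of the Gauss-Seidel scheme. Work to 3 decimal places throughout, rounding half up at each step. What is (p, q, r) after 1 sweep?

Iteration 1:
  p = (0 - (-2)·-3.000 - (-3)·-2.000) / (8) = -1.500
  q = (-2 - (-1)·-1.500 - (3)·-2.000) / (7) = 0.357
  r = (8 - (3)·-1.500 - (4)·0.357) / (8) = 1.384

(-1.500, 0.357, 1.384)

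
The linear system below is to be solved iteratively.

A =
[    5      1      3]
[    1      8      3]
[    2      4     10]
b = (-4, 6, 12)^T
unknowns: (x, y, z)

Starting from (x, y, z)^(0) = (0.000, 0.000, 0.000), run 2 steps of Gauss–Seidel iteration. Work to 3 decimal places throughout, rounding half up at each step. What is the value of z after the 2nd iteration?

Iteration 1:
  x = (-4 - (1)·0.000 - (3)·0.000) / (5) = -0.800
  y = (6 - (1)·-0.800 - (3)·0.000) / (8) = 0.850
  z = (12 - (2)·-0.800 - (4)·0.850) / (10) = 1.020
Iteration 2:
  x = (-4 - (1)·0.850 - (3)·1.020) / (5) = -1.582
  y = (6 - (1)·-1.582 - (3)·1.020) / (8) = 0.565
  z = (12 - (2)·-1.582 - (4)·0.565) / (10) = 1.290

1.290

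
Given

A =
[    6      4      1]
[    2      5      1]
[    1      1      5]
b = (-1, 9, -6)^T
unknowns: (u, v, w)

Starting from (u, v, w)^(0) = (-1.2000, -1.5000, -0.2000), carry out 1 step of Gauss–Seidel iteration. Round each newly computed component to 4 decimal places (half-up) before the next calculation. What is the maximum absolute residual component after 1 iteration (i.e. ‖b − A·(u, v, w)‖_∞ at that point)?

10.5014

Iteration 1:
  u = (-1 - (4)·-1.5000 - (1)·-0.2000) / (6) = 0.8667
  v = (9 - (2)·0.8667 - (1)·-0.2000) / (5) = 1.4933
  w = (-6 - (1)·0.8667 - (1)·1.4933) / (5) = -1.6720
Residual b − A·x = (-10.5014, 1.4721, 0.0000); ∞-norm = 10.5014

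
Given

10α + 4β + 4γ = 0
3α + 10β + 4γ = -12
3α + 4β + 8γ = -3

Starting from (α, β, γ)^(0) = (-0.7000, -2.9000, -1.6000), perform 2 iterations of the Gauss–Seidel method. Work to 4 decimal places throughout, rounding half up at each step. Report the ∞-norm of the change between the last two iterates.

Iteration 1:
  α = (0 - (4)·-2.9000 - (4)·-1.6000) / (10) = 1.8000
  β = (-12 - (3)·1.8000 - (4)·-1.6000) / (10) = -1.1000
  γ = (-3 - (3)·1.8000 - (4)·-1.1000) / (8) = -0.5000
Iteration 2:
  α = (0 - (4)·-1.1000 - (4)·-0.5000) / (10) = 0.6400
  β = (-12 - (3)·0.6400 - (4)·-0.5000) / (10) = -1.1920
  γ = (-3 - (3)·0.6400 - (4)·-1.1920) / (8) = -0.0190
Change: (-1.1600, -0.0920, 0.4810) → max |·| = 1.1600

1.1600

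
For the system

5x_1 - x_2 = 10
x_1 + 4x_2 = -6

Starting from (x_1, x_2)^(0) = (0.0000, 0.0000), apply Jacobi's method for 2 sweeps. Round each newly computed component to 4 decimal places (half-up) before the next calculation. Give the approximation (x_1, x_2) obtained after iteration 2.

Iteration 1:
  x_1 = (10 - (-1)·0.0000) / (5) = 2.0000
  x_2 = (-6 - (1)·0.0000) / (4) = -1.5000
Iteration 2:
  x_1 = (10 - (-1)·-1.5000) / (5) = 1.7000
  x_2 = (-6 - (1)·2.0000) / (4) = -2.0000

(1.7000, -2.0000)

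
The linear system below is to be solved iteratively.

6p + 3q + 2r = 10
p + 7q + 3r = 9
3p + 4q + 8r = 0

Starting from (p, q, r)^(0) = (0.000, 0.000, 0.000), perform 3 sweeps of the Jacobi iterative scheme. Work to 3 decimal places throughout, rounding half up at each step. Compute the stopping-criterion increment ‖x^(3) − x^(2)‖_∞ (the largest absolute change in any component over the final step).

0.635

Iteration 1:
  p = (10 - (3)·0.000 - (2)·0.000) / (6) = 1.667
  q = (9 - (1)·0.000 - (3)·0.000) / (7) = 1.286
  r = (0 - (3)·0.000 - (4)·0.000) / (8) = 0.000
Iteration 2:
  p = (10 - (3)·1.286 - (2)·0.000) / (6) = 1.024
  q = (9 - (1)·1.667 - (3)·0.000) / (7) = 1.048
  r = (0 - (3)·1.667 - (4)·1.286) / (8) = -1.268
Iteration 3:
  p = (10 - (3)·1.048 - (2)·-1.268) / (6) = 1.565
  q = (9 - (1)·1.024 - (3)·-1.268) / (7) = 1.683
  r = (0 - (3)·1.024 - (4)·1.048) / (8) = -0.908
Change: (0.541, 0.635, 0.360) → max |·| = 0.635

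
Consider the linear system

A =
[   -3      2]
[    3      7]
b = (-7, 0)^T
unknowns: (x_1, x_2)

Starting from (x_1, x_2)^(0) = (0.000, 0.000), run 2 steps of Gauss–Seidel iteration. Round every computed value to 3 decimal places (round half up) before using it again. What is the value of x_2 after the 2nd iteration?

Iteration 1:
  x_1 = (-7 - (2)·0.000) / (-3) = 2.333
  x_2 = (0 - (3)·2.333) / (7) = -1.000
Iteration 2:
  x_1 = (-7 - (2)·-1.000) / (-3) = 1.667
  x_2 = (0 - (3)·1.667) / (7) = -0.714

-0.714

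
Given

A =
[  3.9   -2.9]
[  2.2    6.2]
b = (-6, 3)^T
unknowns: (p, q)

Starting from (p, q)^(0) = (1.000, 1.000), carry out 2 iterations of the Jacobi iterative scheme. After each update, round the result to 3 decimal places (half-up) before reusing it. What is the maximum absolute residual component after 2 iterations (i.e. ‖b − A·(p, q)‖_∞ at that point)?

Iteration 1:
  p = (-6 - (-2.9)·1.000) / (3.9) = -0.795
  q = (3 - (2.2)·1.000) / (6.2) = 0.129
Iteration 2:
  p = (-6 - (-2.9)·0.129) / (3.9) = -1.443
  q = (3 - (2.2)·-0.795) / (6.2) = 0.766
Residual b − A·x = (1.849, 1.425); ∞-norm = 1.849

1.849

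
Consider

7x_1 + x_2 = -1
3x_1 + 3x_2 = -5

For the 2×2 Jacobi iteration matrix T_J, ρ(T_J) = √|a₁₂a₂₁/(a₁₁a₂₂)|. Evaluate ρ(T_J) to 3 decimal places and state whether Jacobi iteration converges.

a₁₂a₂₁/(a₁₁a₂₂) = (1)·(3) / ((7)·(3)) = 0.142857
ρ = √|0.142857| = √0.142857 = 0.378
ρ < 1, so Jacobi converges

0.378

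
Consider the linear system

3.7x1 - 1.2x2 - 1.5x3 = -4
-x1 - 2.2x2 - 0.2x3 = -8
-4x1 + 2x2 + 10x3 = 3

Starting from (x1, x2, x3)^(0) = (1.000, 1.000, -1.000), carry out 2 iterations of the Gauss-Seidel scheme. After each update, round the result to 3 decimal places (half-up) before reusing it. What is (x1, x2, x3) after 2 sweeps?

(-0.113, 3.780, -0.501)

Iteration 1:
  x1 = (-4 - (-1.2)·1.000 - (-1.5)·-1.000) / (3.7) = -1.162
  x2 = (-8 - (-1)·-1.162 - (-0.2)·-1.000) / (-2.2) = 4.255
  x3 = (3 - (-4)·-1.162 - (2)·4.255) / (10) = -1.016
Iteration 2:
  x1 = (-4 - (-1.2)·4.255 - (-1.5)·-1.016) / (3.7) = -0.113
  x2 = (-8 - (-1)·-0.113 - (-0.2)·-1.016) / (-2.2) = 3.780
  x3 = (3 - (-4)·-0.113 - (2)·3.780) / (10) = -0.501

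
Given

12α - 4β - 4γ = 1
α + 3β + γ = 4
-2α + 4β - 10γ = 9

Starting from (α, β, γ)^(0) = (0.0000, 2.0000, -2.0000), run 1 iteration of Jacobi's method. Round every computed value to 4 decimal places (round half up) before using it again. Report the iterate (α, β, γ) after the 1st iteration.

Iteration 1:
  α = (1 - (-4)·2.0000 - (-4)·-2.0000) / (12) = 0.0833
  β = (4 - (1)·0.0000 - (1)·-2.0000) / (3) = 2.0000
  γ = (9 - (-2)·0.0000 - (4)·2.0000) / (-10) = -0.1000

(0.0833, 2.0000, -0.1000)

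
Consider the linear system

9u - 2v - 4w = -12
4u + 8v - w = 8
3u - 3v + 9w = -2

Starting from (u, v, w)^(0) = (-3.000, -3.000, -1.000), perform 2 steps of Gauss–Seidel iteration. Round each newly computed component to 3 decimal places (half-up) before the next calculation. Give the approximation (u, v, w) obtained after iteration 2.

(-0.294, 1.308, 0.312)

Iteration 1:
  u = (-12 - (-2)·-3.000 - (-4)·-1.000) / (9) = -2.444
  v = (8 - (4)·-2.444 - (-1)·-1.000) / (8) = 2.097
  w = (-2 - (3)·-2.444 - (-3)·2.097) / (9) = 1.291
Iteration 2:
  u = (-12 - (-2)·2.097 - (-4)·1.291) / (9) = -0.294
  v = (8 - (4)·-0.294 - (-1)·1.291) / (8) = 1.308
  w = (-2 - (3)·-0.294 - (-3)·1.308) / (9) = 0.312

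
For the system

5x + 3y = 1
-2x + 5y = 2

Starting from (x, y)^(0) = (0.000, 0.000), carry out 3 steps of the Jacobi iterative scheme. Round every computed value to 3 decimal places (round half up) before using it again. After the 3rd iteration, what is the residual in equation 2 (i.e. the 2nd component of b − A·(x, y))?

-0.096

Iteration 1:
  x = (1 - (3)·0.000) / (5) = 0.200
  y = (2 - (-2)·0.000) / (5) = 0.400
Iteration 2:
  x = (1 - (3)·0.400) / (5) = -0.040
  y = (2 - (-2)·0.200) / (5) = 0.480
Iteration 3:
  x = (1 - (3)·0.480) / (5) = -0.088
  y = (2 - (-2)·-0.040) / (5) = 0.384
Residual b − A·x = (0.288, -0.096)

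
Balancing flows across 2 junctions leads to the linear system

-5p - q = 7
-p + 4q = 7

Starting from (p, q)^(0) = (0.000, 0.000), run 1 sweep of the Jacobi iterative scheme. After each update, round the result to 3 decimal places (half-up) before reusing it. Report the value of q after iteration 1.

Iteration 1:
  p = (7 - (-1)·0.000) / (-5) = -1.400
  q = (7 - (-1)·0.000) / (4) = 1.750

1.750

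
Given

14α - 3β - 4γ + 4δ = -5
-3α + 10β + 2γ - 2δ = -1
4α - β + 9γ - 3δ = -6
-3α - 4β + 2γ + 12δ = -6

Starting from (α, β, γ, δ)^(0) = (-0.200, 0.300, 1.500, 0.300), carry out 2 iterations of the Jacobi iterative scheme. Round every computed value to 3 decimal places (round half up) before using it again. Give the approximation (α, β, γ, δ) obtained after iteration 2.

Iteration 1:
  α = (-5 - (-3)·0.300 - (-4)·1.500 - (4)·0.300) / (14) = 0.050
  β = (-1 - (-3)·-0.200 - (2)·1.500 - (-2)·0.300) / (10) = -0.400
  γ = (-6 - (4)·-0.200 - (-1)·0.300 - (-3)·0.300) / (9) = -0.444
  δ = (-6 - (-3)·-0.200 - (-4)·0.300 - (2)·1.500) / (12) = -0.700
Iteration 2:
  α = (-5 - (-3)·-0.400 - (-4)·-0.444 - (4)·-0.700) / (14) = -0.370
  β = (-1 - (-3)·0.050 - (2)·-0.444 - (-2)·-0.700) / (10) = -0.136
  γ = (-6 - (4)·0.050 - (-1)·-0.400 - (-3)·-0.700) / (9) = -0.967
  δ = (-6 - (-3)·0.050 - (-4)·-0.400 - (2)·-0.444) / (12) = -0.547

(-0.370, -0.136, -0.967, -0.547)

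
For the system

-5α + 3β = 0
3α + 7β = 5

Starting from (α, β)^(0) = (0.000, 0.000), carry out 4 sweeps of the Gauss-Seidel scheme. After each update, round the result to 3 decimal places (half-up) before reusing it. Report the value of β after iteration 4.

0.566

Iteration 1:
  α = (0 - (3)·0.000) / (-5) = 0.000
  β = (5 - (3)·0.000) / (7) = 0.714
Iteration 2:
  α = (0 - (3)·0.714) / (-5) = 0.428
  β = (5 - (3)·0.428) / (7) = 0.531
Iteration 3:
  α = (0 - (3)·0.531) / (-5) = 0.319
  β = (5 - (3)·0.319) / (7) = 0.578
Iteration 4:
  α = (0 - (3)·0.578) / (-5) = 0.347
  β = (5 - (3)·0.347) / (7) = 0.566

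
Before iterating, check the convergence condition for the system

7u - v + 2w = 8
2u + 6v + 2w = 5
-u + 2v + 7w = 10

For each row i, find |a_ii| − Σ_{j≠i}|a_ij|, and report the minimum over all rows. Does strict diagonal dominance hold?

row 1: |7| − (1+2) = 4
row 2: |6| − (2+2) = 2
row 3: |7| − (1+2) = 4
minimum over rows = 2 → strictly diagonally dominant (convergence guaranteed)

2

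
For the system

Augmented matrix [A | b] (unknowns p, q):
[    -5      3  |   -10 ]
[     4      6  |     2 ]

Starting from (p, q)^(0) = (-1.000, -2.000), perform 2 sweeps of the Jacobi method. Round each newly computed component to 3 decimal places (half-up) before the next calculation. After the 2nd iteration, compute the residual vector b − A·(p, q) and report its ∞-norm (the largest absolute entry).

7.200

Iteration 1:
  p = (-10 - (3)·-2.000) / (-5) = 0.800
  q = (2 - (4)·-1.000) / (6) = 1.000
Iteration 2:
  p = (-10 - (3)·1.000) / (-5) = 2.600
  q = (2 - (4)·0.800) / (6) = -0.200
Residual b − A·x = (3.600, -7.200); ∞-norm = 7.200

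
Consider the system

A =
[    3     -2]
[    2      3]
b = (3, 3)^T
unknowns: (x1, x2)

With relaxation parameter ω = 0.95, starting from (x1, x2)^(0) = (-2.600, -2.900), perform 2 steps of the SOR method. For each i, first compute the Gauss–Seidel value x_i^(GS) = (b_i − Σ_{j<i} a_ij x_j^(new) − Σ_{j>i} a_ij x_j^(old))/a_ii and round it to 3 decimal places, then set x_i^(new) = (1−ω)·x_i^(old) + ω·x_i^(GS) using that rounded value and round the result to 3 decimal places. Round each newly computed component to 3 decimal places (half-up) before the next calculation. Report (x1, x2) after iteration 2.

(1.816, -0.128)

Iteration 1:
  x1: GS value = (3 - (-2)·-2.900) / (3) = -0.933;  x1 ← (1−ω)·-2.600 + ω·-0.933 = -1.016
  x2: GS value = (3 - (2)·-1.016) / (3) = 1.677;  x2 ← (1−ω)·-2.900 + ω·1.677 = 1.448
Iteration 2:
  x1: GS value = (3 - (-2)·1.448) / (3) = 1.965;  x1 ← (1−ω)·-1.016 + ω·1.965 = 1.816
  x2: GS value = (3 - (2)·1.816) / (3) = -0.211;  x2 ← (1−ω)·1.448 + ω·-0.211 = -0.128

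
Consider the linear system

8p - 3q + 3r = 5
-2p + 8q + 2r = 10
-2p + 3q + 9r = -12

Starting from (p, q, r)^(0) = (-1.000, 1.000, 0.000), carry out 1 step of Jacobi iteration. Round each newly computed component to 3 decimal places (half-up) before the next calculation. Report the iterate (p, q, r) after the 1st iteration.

(1.000, 1.000, -1.889)

Iteration 1:
  p = (5 - (-3)·1.000 - (3)·0.000) / (8) = 1.000
  q = (10 - (-2)·-1.000 - (2)·0.000) / (8) = 1.000
  r = (-12 - (-2)·-1.000 - (3)·1.000) / (9) = -1.889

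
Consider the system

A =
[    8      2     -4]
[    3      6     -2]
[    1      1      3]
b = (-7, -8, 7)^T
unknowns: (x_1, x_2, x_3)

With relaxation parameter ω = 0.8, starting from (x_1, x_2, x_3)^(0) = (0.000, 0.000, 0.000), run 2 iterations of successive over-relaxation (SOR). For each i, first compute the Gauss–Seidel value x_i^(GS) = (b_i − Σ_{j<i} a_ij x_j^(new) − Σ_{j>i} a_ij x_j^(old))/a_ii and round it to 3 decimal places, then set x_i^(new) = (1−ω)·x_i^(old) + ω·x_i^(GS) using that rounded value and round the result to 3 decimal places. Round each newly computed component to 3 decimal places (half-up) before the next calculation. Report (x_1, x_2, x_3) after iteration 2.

(0.222, -0.709, 2.449)

Iteration 1:
  x_1: GS value = (-7 - (2)·0.000 - (-4)·0.000) / (8) = -0.875;  x_1 ← (1−ω)·0.000 + ω·-0.875 = -0.700
  x_2: GS value = (-8 - (3)·-0.700 - (-2)·0.000) / (6) = -0.983;  x_2 ← (1−ω)·0.000 + ω·-0.983 = -0.786
  x_3: GS value = (7 - (1)·-0.700 - (1)·-0.786) / (3) = 2.829;  x_3 ← (1−ω)·0.000 + ω·2.829 = 2.263
Iteration 2:
  x_1: GS value = (-7 - (2)·-0.786 - (-4)·2.263) / (8) = 0.453;  x_1 ← (1−ω)·-0.700 + ω·0.453 = 0.222
  x_2: GS value = (-8 - (3)·0.222 - (-2)·2.263) / (6) = -0.690;  x_2 ← (1−ω)·-0.786 + ω·-0.690 = -0.709
  x_3: GS value = (7 - (1)·0.222 - (1)·-0.709) / (3) = 2.496;  x_3 ← (1−ω)·2.263 + ω·2.496 = 2.449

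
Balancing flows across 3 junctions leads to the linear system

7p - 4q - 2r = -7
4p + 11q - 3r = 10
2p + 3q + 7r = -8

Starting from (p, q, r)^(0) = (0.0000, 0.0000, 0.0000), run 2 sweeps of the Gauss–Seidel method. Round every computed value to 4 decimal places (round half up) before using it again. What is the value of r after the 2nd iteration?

Iteration 1:
  p = (-7 - (-4)·0.0000 - (-2)·0.0000) / (7) = -1.0000
  q = (10 - (4)·-1.0000 - (-3)·0.0000) / (11) = 1.2727
  r = (-8 - (2)·-1.0000 - (3)·1.2727) / (7) = -1.4026
Iteration 2:
  p = (-7 - (-4)·1.2727 - (-2)·-1.4026) / (7) = -0.6735
  q = (10 - (4)·-0.6735 - (-3)·-1.4026) / (11) = 0.7715
  r = (-8 - (2)·-0.6735 - (3)·0.7715) / (7) = -1.2811

-1.2811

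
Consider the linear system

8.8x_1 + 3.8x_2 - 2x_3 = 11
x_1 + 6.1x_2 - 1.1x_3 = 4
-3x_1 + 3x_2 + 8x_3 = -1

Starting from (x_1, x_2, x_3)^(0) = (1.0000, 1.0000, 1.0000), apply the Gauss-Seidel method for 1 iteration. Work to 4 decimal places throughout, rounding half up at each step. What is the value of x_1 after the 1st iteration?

Iteration 1:
  x_1 = (11 - (3.8)·1.0000 - (-2)·1.0000) / (8.8) = 1.0455
  x_2 = (4 - (1)·1.0455 - (-1.1)·1.0000) / (6.1) = 0.6647
  x_3 = (-1 - (-3)·1.0455 - (3)·0.6647) / (8) = 0.0178

1.0455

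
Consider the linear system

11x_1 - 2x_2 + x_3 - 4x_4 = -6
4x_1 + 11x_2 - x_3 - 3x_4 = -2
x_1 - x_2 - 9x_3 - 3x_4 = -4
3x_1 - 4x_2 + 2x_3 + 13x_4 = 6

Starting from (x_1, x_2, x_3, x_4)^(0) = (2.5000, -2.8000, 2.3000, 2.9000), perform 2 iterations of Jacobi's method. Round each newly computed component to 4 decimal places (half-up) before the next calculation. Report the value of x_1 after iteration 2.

-1.0520

Iteration 1:
  x_1 = (-6 - (-2)·-2.8000 - (1)·2.3000 - (-4)·2.9000) / (11) = -0.2091
  x_2 = (-2 - (4)·2.5000 - (-1)·2.3000 - (-3)·2.9000) / (11) = -0.0909
  x_3 = (-4 - (1)·2.5000 - (-1)·-2.8000 - (-3)·2.9000) / (-9) = 0.0667
  x_4 = (6 - (3)·2.5000 - (-4)·-2.8000 - (2)·2.3000) / (13) = -1.3308
Iteration 2:
  x_1 = (-6 - (-2)·-0.0909 - (1)·0.0667 - (-4)·-1.3308) / (11) = -1.0520
  x_2 = (-2 - (4)·-0.2091 - (-1)·0.0667 - (-3)·-1.3308) / (11) = -0.4627
  x_3 = (-4 - (1)·-0.2091 - (-1)·-0.0909 - (-3)·-1.3308) / (-9) = 0.8749
  x_4 = (6 - (3)·-0.2091 - (-4)·-0.0909 - (2)·0.0667) / (13) = 0.4716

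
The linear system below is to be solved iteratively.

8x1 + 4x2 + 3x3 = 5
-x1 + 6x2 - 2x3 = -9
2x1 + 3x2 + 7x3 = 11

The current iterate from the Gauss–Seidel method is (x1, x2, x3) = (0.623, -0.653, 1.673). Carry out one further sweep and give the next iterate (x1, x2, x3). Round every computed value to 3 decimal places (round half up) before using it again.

(0.324, -0.888, 1.859)

One sweep:
  x1 = (5 - (4)·-0.653 - (3)·1.673) / (8) = 0.324
  x2 = (-9 - (-1)·0.324 - (-2)·1.673) / (6) = -0.888
  x3 = (11 - (2)·0.324 - (3)·-0.888) / (7) = 1.859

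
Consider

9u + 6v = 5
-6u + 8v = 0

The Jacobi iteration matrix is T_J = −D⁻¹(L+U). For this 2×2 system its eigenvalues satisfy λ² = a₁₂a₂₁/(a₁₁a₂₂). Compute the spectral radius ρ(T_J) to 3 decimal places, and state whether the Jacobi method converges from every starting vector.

a₁₂a₂₁/(a₁₁a₂₂) = (6)·(-6) / ((9)·(8)) = -0.500000
ρ = √|-0.500000| = √0.500000 = 0.707
ρ < 1, so Jacobi converges

0.707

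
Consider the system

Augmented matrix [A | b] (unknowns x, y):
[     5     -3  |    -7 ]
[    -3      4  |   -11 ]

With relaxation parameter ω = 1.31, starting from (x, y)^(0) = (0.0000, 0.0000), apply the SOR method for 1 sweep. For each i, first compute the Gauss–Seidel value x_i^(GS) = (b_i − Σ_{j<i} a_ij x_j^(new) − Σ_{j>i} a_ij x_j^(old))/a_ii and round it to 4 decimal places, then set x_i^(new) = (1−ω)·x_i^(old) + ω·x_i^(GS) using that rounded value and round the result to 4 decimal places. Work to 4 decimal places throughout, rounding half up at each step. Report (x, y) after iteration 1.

(-1.8340, -5.4044)

Iteration 1:
  x: GS value = (-7 - (-3)·0.0000) / (5) = -1.4000;  x ← (1−ω)·0.0000 + ω·-1.4000 = -1.8340
  y: GS value = (-11 - (-3)·-1.8340) / (4) = -4.1255;  y ← (1−ω)·0.0000 + ω·-4.1255 = -5.4044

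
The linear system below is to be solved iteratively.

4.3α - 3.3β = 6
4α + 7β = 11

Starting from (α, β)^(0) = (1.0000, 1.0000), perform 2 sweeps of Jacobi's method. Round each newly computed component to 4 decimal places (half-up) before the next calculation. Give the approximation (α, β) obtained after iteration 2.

Iteration 1:
  α = (6 - (-3.3)·1.0000) / (4.3) = 2.1628
  β = (11 - (4)·1.0000) / (7) = 1.0000
Iteration 2:
  α = (6 - (-3.3)·1.0000) / (4.3) = 2.1628
  β = (11 - (4)·2.1628) / (7) = 0.3355

(2.1628, 0.3355)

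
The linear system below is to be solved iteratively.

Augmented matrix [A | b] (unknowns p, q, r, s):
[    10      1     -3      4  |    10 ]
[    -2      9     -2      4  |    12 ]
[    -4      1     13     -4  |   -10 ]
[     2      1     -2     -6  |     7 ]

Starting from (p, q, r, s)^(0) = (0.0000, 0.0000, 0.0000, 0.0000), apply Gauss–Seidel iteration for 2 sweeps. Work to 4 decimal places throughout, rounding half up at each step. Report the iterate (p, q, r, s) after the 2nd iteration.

(0.8222, 1.5559, -0.7529, -0.3823)

Iteration 1:
  p = (10 - (1)·0.0000 - (-3)·0.0000 - (4)·0.0000) / (10) = 1.0000
  q = (12 - (-2)·1.0000 - (-2)·0.0000 - (4)·0.0000) / (9) = 1.5556
  r = (-10 - (-4)·1.0000 - (1)·1.5556 - (-4)·0.0000) / (13) = -0.5812
  s = (7 - (2)·1.0000 - (1)·1.5556 - (-2)·-0.5812) / (-6) = -0.3803
Iteration 2:
  p = (10 - (1)·1.5556 - (-3)·-0.5812 - (4)·-0.3803) / (10) = 0.8222
  q = (12 - (-2)·0.8222 - (-2)·-0.5812 - (4)·-0.3803) / (9) = 1.5559
  r = (-10 - (-4)·0.8222 - (1)·1.5559 - (-4)·-0.3803) / (13) = -0.7529
  s = (7 - (2)·0.8222 - (1)·1.5559 - (-2)·-0.7529) / (-6) = -0.3823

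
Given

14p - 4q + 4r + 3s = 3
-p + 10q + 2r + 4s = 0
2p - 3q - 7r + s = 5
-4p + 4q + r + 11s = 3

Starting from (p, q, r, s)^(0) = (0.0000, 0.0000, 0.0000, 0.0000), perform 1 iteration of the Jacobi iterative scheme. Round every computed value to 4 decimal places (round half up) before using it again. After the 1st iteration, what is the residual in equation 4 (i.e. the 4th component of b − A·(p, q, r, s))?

Iteration 1:
  p = (3 - (-4)·0.0000 - (4)·0.0000 - (3)·0.0000) / (14) = 0.2143
  q = (0 - (-1)·0.0000 - (2)·0.0000 - (4)·0.0000) / (10) = 0.0000
  r = (5 - (2)·0.0000 - (-3)·0.0000 - (1)·0.0000) / (-7) = -0.7143
  s = (3 - (-4)·0.0000 - (4)·0.0000 - (1)·0.0000) / (11) = 0.2727
Residual b − A·x = (2.0389, 0.5521, -0.7014, 1.5718)

1.5718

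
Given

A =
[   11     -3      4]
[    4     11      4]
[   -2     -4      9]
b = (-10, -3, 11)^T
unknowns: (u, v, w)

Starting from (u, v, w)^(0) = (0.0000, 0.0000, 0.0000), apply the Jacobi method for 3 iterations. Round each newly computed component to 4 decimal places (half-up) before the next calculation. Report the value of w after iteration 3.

0.7331

Iteration 1:
  u = (-10 - (-3)·0.0000 - (4)·0.0000) / (11) = -0.9091
  v = (-3 - (4)·0.0000 - (4)·0.0000) / (11) = -0.2727
  w = (11 - (-2)·0.0000 - (-4)·0.0000) / (9) = 1.2222
Iteration 2:
  u = (-10 - (-3)·-0.2727 - (4)·1.2222) / (11) = -1.4279
  v = (-3 - (4)·-0.9091 - (4)·1.2222) / (11) = -0.3866
  w = (11 - (-2)·-0.9091 - (-4)·-0.2727) / (9) = 0.8990
Iteration 3:
  u = (-10 - (-3)·-0.3866 - (4)·0.8990) / (11) = -1.3414
  v = (-3 - (4)·-1.4279 - (4)·0.8990) / (11) = -0.0804
  w = (11 - (-2)·-1.4279 - (-4)·-0.3866) / (9) = 0.7331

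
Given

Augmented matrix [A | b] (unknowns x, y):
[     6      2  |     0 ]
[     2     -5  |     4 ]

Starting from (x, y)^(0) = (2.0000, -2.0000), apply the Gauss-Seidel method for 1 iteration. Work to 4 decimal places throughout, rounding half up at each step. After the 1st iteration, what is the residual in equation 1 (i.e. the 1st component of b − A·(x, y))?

-2.9336

Iteration 1:
  x = (0 - (2)·-2.0000) / (6) = 0.6667
  y = (4 - (2)·0.6667) / (-5) = -0.5333
Residual b − A·x = (-2.9336, 0.0001)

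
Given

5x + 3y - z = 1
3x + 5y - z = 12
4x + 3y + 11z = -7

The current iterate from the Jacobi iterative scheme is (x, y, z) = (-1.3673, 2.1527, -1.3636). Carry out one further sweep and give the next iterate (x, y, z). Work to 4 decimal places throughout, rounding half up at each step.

One sweep:
  x = (1 - (3)·2.1527 - (-1)·-1.3636) / (5) = -1.3643
  y = (12 - (3)·-1.3673 - (-1)·-1.3636) / (5) = 2.9477
  z = (-7 - (4)·-1.3673 - (3)·2.1527) / (11) = -0.7263

(-1.3643, 2.9477, -0.7263)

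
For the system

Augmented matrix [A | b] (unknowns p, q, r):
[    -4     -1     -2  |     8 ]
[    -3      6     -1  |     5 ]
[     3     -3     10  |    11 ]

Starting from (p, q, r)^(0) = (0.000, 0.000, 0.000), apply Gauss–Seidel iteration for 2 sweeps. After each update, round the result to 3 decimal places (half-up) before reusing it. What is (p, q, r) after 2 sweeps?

(-2.783, -0.283, 1.850)

Iteration 1:
  p = (8 - (-1)·0.000 - (-2)·0.000) / (-4) = -2.000
  q = (5 - (-3)·-2.000 - (-1)·0.000) / (6) = -0.167
  r = (11 - (3)·-2.000 - (-3)·-0.167) / (10) = 1.650
Iteration 2:
  p = (8 - (-1)·-0.167 - (-2)·1.650) / (-4) = -2.783
  q = (5 - (-3)·-2.783 - (-1)·1.650) / (6) = -0.283
  r = (11 - (3)·-2.783 - (-3)·-0.283) / (10) = 1.850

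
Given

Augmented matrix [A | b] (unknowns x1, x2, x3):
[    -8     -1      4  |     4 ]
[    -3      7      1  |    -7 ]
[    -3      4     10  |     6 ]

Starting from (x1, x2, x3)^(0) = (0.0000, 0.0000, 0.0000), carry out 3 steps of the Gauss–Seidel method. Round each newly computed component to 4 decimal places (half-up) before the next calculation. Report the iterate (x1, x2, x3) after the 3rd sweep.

(0.1697, -1.0800, 1.0829)

Iteration 1:
  x1 = (4 - (-1)·0.0000 - (4)·0.0000) / (-8) = -0.5000
  x2 = (-7 - (-3)·-0.5000 - (1)·0.0000) / (7) = -1.2143
  x3 = (6 - (-3)·-0.5000 - (4)·-1.2143) / (10) = 0.9357
Iteration 2:
  x1 = (4 - (-1)·-1.2143 - (4)·0.9357) / (-8) = 0.1196
  x2 = (-7 - (-3)·0.1196 - (1)·0.9357) / (7) = -1.0824
  x3 = (6 - (-3)·0.1196 - (4)·-1.0824) / (10) = 1.0688
Iteration 3:
  x1 = (4 - (-1)·-1.0824 - (4)·1.0688) / (-8) = 0.1697
  x2 = (-7 - (-3)·0.1697 - (1)·1.0688) / (7) = -1.0800
  x3 = (6 - (-3)·0.1697 - (4)·-1.0800) / (10) = 1.0829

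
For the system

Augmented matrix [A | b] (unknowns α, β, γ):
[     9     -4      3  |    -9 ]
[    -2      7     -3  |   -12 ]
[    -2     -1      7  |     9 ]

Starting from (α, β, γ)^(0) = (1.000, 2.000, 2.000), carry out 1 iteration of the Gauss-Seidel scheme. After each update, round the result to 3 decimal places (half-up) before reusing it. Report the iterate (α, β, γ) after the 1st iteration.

(-0.778, -1.079, 0.909)

Iteration 1:
  α = (-9 - (-4)·2.000 - (3)·2.000) / (9) = -0.778
  β = (-12 - (-2)·-0.778 - (-3)·2.000) / (7) = -1.079
  γ = (9 - (-2)·-0.778 - (-1)·-1.079) / (7) = 0.909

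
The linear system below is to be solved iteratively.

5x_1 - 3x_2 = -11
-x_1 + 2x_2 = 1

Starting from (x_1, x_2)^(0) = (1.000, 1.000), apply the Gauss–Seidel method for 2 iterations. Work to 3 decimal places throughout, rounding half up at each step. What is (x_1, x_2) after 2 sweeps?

Iteration 1:
  x_1 = (-11 - (-3)·1.000) / (5) = -1.600
  x_2 = (1 - (-1)·-1.600) / (2) = -0.300
Iteration 2:
  x_1 = (-11 - (-3)·-0.300) / (5) = -2.380
  x_2 = (1 - (-1)·-2.380) / (2) = -0.690

(-2.380, -0.690)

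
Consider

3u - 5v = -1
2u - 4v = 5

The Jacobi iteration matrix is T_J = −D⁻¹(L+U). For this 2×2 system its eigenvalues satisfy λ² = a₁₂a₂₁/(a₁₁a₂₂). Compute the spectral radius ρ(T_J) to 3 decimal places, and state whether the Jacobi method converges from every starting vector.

0.913

a₁₂a₂₁/(a₁₁a₂₂) = (-5)·(2) / ((3)·(-4)) = 0.833333
ρ = √|0.833333| = √0.833333 = 0.913
ρ < 1, so Jacobi converges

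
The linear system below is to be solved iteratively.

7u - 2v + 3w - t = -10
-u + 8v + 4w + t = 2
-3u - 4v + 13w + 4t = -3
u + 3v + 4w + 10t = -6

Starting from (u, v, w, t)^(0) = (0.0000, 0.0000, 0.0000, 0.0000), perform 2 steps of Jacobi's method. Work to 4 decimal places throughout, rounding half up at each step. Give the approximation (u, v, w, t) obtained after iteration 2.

Iteration 1:
  u = (-10 - (-2)·0.0000 - (3)·0.0000 - (-1)·0.0000) / (7) = -1.4286
  v = (2 - (-1)·0.0000 - (4)·0.0000 - (1)·0.0000) / (8) = 0.2500
  w = (-3 - (-3)·0.0000 - (-4)·0.0000 - (4)·0.0000) / (13) = -0.2308
  t = (-6 - (1)·0.0000 - (3)·0.0000 - (4)·0.0000) / (10) = -0.6000
Iteration 2:
  u = (-10 - (-2)·0.2500 - (3)·-0.2308 - (-1)·-0.6000) / (7) = -1.3439
  v = (2 - (-1)·-1.4286 - (4)·-0.2308 - (1)·-0.6000) / (8) = 0.2618
  w = (-3 - (-3)·-1.4286 - (-4)·0.2500 - (4)·-0.6000) / (13) = -0.2989
  t = (-6 - (1)·-1.4286 - (3)·0.2500 - (4)·-0.2308) / (10) = -0.4398

(-1.3439, 0.2618, -0.2989, -0.4398)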